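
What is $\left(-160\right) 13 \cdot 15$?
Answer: $-31200$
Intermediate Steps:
$\left(-160\right) 13 \cdot 15 = \left(-2080\right) 15 = -31200$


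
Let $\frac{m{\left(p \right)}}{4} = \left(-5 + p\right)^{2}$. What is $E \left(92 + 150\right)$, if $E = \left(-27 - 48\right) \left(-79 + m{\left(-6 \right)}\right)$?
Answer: $-7350750$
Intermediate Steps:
$m{\left(p \right)} = 4 \left(-5 + p\right)^{2}$
$E = -30375$ ($E = \left(-27 - 48\right) \left(-79 + 4 \left(-5 - 6\right)^{2}\right) = - 75 \left(-79 + 4 \left(-11\right)^{2}\right) = - 75 \left(-79 + 4 \cdot 121\right) = - 75 \left(-79 + 484\right) = \left(-75\right) 405 = -30375$)
$E \left(92 + 150\right) = - 30375 \left(92 + 150\right) = \left(-30375\right) 242 = -7350750$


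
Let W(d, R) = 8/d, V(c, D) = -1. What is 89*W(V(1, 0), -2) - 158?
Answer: -870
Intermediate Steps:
89*W(V(1, 0), -2) - 158 = 89*(8/(-1)) - 158 = 89*(8*(-1)) - 158 = 89*(-8) - 158 = -712 - 158 = -870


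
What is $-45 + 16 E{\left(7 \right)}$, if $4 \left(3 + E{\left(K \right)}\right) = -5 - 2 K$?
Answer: $-169$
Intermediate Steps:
$E{\left(K \right)} = - \frac{17}{4} - \frac{K}{2}$ ($E{\left(K \right)} = -3 + \frac{-5 - 2 K}{4} = -3 - \left(\frac{5}{4} + \frac{K}{2}\right) = - \frac{17}{4} - \frac{K}{2}$)
$-45 + 16 E{\left(7 \right)} = -45 + 16 \left(- \frac{17}{4} - \frac{7}{2}\right) = -45 + 16 \left(- \frac{31}{4}\right) = -45 - 124 = -169$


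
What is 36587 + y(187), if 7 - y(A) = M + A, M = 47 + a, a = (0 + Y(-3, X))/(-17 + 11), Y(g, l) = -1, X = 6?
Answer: 218159/6 ≈ 36360.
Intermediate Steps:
a = 1/6 (a = (0 - 1)/(-17 + 11) = -1/(-6) = -1*(-1/6) = 1/6 ≈ 0.16667)
M = 283/6 (M = 47 + 1/6 = 283/6 ≈ 47.167)
y(A) = -241/6 - A (y(A) = 7 - (283/6 + A) = 7 + (-283/6 - A) = -241/6 - A)
36587 + y(187) = 36587 + (-241/6 - 1*187) = 36587 + (-241/6 - 187) = 36587 - 1363/6 = 218159/6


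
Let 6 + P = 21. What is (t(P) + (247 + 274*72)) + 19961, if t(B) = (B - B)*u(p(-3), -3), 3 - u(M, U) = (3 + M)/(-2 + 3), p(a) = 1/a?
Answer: 39936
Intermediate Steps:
P = 15 (P = -6 + 21 = 15)
u(M, U) = -M (u(M, U) = 3 - (3 + M)/(-2 + 3) = 3 - (3 + M)/1 = 3 - (3 + M) = 3 + (-3 - M) = -M)
t(B) = 0 (t(B) = (B - B)*(-1/(-3)) = 0*(-1*(-1/3)) = 0*(1/3) = 0)
(t(P) + (247 + 274*72)) + 19961 = (0 + (247 + 274*72)) + 19961 = (0 + (247 + 19728)) + 19961 = (0 + 19975) + 19961 = 19975 + 19961 = 39936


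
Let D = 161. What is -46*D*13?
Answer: -96278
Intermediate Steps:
-46*D*13 = -46*161*13 = -7406*13 = -96278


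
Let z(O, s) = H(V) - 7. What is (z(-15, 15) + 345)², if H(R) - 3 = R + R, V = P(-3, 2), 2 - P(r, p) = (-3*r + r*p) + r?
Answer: 119025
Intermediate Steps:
P(r, p) = 2 + 2*r - p*r (P(r, p) = 2 - ((-3*r + r*p) + r) = 2 - ((-3*r + p*r) + r) = 2 - (-2*r + p*r) = 2 + (2*r - p*r) = 2 + 2*r - p*r)
V = 2 (V = 2 + 2*(-3) - 1*2*(-3) = 2 - 6 + 6 = 2)
H(R) = 3 + 2*R (H(R) = 3 + (R + R) = 3 + 2*R)
z(O, s) = 0 (z(O, s) = (3 + 2*2) - 7 = (3 + 4) - 7 = 7 - 7 = 0)
(z(-15, 15) + 345)² = (0 + 345)² = 345² = 119025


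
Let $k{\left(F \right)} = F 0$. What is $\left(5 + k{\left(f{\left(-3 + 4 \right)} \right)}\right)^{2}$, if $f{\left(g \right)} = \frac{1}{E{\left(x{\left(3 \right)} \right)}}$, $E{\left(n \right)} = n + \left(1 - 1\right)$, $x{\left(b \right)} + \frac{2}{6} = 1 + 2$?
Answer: $25$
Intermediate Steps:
$x{\left(b \right)} = \frac{8}{3}$ ($x{\left(b \right)} = - \frac{1}{3} + \left(1 + 2\right) = - \frac{1}{3} + 3 = \frac{8}{3}$)
$E{\left(n \right)} = n$ ($E{\left(n \right)} = n + \left(1 - 1\right) = n + 0 = n$)
$f{\left(g \right)} = \frac{3}{8}$ ($f{\left(g \right)} = \frac{1}{\frac{8}{3}} = \frac{3}{8}$)
$k{\left(F \right)} = 0$
$\left(5 + k{\left(f{\left(-3 + 4 \right)} \right)}\right)^{2} = \left(5 + 0\right)^{2} = 5^{2} = 25$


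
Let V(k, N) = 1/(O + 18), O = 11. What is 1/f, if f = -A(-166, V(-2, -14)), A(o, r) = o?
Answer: 1/166 ≈ 0.0060241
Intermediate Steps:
V(k, N) = 1/29 (V(k, N) = 1/(11 + 18) = 1/29)
f = 166 (f = -1*(-166) = 166)
1/f = 1/166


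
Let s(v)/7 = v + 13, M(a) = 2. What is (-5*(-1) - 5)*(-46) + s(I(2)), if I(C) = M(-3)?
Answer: 105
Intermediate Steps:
I(C) = 2
s(v) = 91 + 7*v (s(v) = 7*(v + 13) = 7*(13 + v) = 91 + 7*v)
(-5*(-1) - 5)*(-46) + s(I(2)) = (-5*(-1) - 5)*(-46) + (91 + 7*2) = (5 - 5)*(-46) + (91 + 14) = 0*(-46) + 105 = 0 + 105 = 105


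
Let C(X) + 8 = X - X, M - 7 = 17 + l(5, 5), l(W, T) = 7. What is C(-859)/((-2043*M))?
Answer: 8/63333 ≈ 0.00012632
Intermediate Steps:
M = 31 (M = 7 + (17 + 7) = 7 + 24 = 31)
C(X) = -8 (C(X) = -8 + (X - X) = -8 + 0 = -8)
C(-859)/((-2043*M)) = -8/((-2043*31)) = -8/(-63333) = -8*(-1/63333) = 8/63333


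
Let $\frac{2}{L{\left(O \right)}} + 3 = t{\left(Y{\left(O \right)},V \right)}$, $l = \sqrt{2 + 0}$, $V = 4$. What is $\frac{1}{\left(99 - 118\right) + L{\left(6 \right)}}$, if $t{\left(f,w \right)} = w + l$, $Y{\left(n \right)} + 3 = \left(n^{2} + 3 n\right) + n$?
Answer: $- \frac{21}{433} - \frac{2 \sqrt{2}}{433} \approx -0.055031$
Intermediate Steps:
$l = \sqrt{2} \approx 1.4142$
$Y{\left(n \right)} = -3 + n^{2} + 4 n$ ($Y{\left(n \right)} = -3 + \left(\left(n^{2} + 3 n\right) + n\right) = -3 + \left(n^{2} + 4 n\right) = -3 + n^{2} + 4 n$)
$t{\left(f,w \right)} = w + \sqrt{2}$
$L{\left(O \right)} = \frac{2}{1 + \sqrt{2}}$ ($L{\left(O \right)} = \frac{2}{-3 + \left(4 + \sqrt{2}\right)} = \frac{2}{1 + \sqrt{2}}$)
$\frac{1}{\left(99 - 118\right) + L{\left(6 \right)}} = \frac{1}{\left(99 - 118\right) - \left(2 - 2 \sqrt{2}\right)} = \frac{1}{-19 - \left(2 - 2 \sqrt{2}\right)} = \frac{1}{-21 + 2 \sqrt{2}}$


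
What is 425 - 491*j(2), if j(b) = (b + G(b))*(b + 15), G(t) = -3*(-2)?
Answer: -66351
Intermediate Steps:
G(t) = 6
j(b) = (6 + b)*(15 + b) (j(b) = (b + 6)*(b + 15) = (6 + b)*(15 + b))
425 - 491*j(2) = 425 - 491*(90 + 2² + 21*2) = 425 - 491*(90 + 4 + 42) = 425 - 491*136 = 425 - 66776 = -66351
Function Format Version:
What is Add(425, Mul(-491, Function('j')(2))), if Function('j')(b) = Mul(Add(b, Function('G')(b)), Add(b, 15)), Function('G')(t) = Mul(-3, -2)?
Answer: -66351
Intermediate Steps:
Function('G')(t) = 6
Function('j')(b) = Mul(Add(6, b), Add(15, b)) (Function('j')(b) = Mul(Add(b, 6), Add(b, 15)) = Mul(Add(6, b), Add(15, b)))
Add(425, Mul(-491, Function('j')(2))) = Add(425, Mul(-491, Add(90, Pow(2, 2), Mul(21, 2)))) = Add(425, Mul(-491, Add(90, 4, 42))) = Add(425, Mul(-491, 136)) = Add(425, -66776) = -66351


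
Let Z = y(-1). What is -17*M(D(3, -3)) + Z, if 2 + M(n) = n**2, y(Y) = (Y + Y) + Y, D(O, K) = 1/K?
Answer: 262/9 ≈ 29.111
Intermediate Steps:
D(O, K) = 1/K
y(Y) = 3*Y (y(Y) = 2*Y + Y = 3*Y)
Z = -3 (Z = 3*(-1) = -3)
M(n) = -2 + n**2
-17*M(D(3, -3)) + Z = -17*(-2 + (1/(-3))**2) - 3 = -17*(-2 + (-1/3)**2) - 3 = -17*(-2 + 1/9) - 3 = -17*(-17/9) - 3 = 289/9 - 3 = 262/9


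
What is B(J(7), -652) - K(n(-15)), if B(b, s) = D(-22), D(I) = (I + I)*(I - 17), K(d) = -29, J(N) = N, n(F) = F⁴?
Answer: 1745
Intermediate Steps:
D(I) = 2*I*(-17 + I) (D(I) = (2*I)*(-17 + I) = 2*I*(-17 + I))
B(b, s) = 1716 (B(b, s) = 2*(-22)*(-17 - 22) = 2*(-22)*(-39) = 1716)
B(J(7), -652) - K(n(-15)) = 1716 - 1*(-29) = 1716 + 29 = 1745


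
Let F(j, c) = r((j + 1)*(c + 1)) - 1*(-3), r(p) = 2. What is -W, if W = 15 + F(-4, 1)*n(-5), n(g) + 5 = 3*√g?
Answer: 10 - 15*I*√5 ≈ 10.0 - 33.541*I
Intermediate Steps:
n(g) = -5 + 3*√g
F(j, c) = 5 (F(j, c) = 2 - 1*(-3) = 2 + 3 = 5)
W = -10 + 15*I*√5 (W = 15 + 5*(-5 + 3*√(-5)) = 15 + 5*(-5 + 3*(I*√5)) = 15 + 5*(-5 + 3*I*√5) = 15 + (-25 + 15*I*√5) = -10 + 15*I*√5 ≈ -10.0 + 33.541*I)
-W = -(-10 + 15*I*√5) = 10 - 15*I*√5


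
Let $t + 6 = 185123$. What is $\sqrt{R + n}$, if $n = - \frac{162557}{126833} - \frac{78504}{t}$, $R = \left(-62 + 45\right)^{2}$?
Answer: $\frac{6 \sqrt{4399279816201240204003}}{23478944461} \approx 16.95$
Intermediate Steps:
$R = 289$ ($R = \left(-17\right)^{2} = 289$)
$t = 185117$ ($t = -6 + 185123 = 185117$)
$n = - \frac{40048962001}{23478944461}$ ($n = - \frac{162557}{126833} - \frac{78504}{185117} = - \frac{40048962001}{23478944461} \approx -1.7057$)
$\sqrt{R + n} = \sqrt{289 - \frac{40048962001}{23478944461}} = \sqrt{\frac{6745365987228}{23478944461}} = \frac{6 \sqrt{4399279816201240204003}}{23478944461}$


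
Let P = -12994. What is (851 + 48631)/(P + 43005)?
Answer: 49482/30011 ≈ 1.6488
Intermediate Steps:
(851 + 48631)/(P + 43005) = (851 + 48631)/(-12994 + 43005) = 49482/30011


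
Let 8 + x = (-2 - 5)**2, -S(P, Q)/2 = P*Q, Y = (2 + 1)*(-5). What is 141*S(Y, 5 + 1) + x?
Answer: 25421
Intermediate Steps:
Y = -15 (Y = 3*(-5) = -15)
S(P, Q) = -2*P*Q
x = 41 (x = -8 + (-2 - 5)**2 = -8 + (-7)**2 = -8 + 49 = 41)
141*S(Y, 5 + 1) + x = 141*(-2*(-15)*(5 + 1)) + 41 = 141*(-2*(-15)*6) + 41 = 141*180 + 41 = 25380 + 41 = 25421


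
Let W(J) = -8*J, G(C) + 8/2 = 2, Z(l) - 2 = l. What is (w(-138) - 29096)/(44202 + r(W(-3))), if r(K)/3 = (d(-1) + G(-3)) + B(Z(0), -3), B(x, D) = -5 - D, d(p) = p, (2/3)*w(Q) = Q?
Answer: -29303/44187 ≈ -0.66316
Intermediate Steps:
Z(l) = 2 + l
G(C) = -2 (G(C) = -4 + 2 = -2)
w(Q) = 3*Q/2
r(K) = -15 (r(K) = 3*((-1 - 2) + (-5 - 1*(-3))) = 3*(-3 + (-5 + 3)) = 3*(-3 - 2) = 3*(-5) = -15)
(w(-138) - 29096)/(44202 + r(W(-3))) = ((3/2)*(-138) - 29096)/(44202 - 15) = (-207 - 29096)/44187 = -29303*1/44187 = -29303/44187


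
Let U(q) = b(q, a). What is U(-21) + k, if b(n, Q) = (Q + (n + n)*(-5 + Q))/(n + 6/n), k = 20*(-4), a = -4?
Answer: -14538/149 ≈ -97.570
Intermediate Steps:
k = -80
b(n, Q) = (Q + 2*n*(-5 + Q))/(n + 6/n) (b(n, Q) = (Q + (2*n)*(-5 + Q))/(n + 6/n) = (Q + 2*n*(-5 + Q))/(n + 6/n))
U(q) = q*(-4 - 18*q)/(6 + q²) (U(q) = q*(-4 - 10*q + 2*(-4)*q)/(6 + q²) = q*(-4 - 10*q - 8*q)/(6 + q²) = q*(-4 - 18*q)/(6 + q²))
U(-21) + k = -2*(-21)*(2 + 9*(-21))/(6 + (-21)²) - 80 = -2*(-21)*(2 - 189)/(6 + 441) - 80 = -2*(-21)*(-187)/447 - 80 = -2*(-21)*1/447*(-187) - 80 = -2618/149 - 80 = -14538/149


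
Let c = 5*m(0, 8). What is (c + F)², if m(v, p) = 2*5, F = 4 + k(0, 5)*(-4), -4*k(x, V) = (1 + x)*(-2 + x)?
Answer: 2704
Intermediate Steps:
k(x, V) = -(1 + x)*(-2 + x)/4
F = 2 (F = 4 + (½ - ¼*0² + (¼)*0)*(-4) = 4 + (½ - ¼*0 + 0)*(-4) = 4 + (½ + 0 + 0)*(-4) = 4 + (½)*(-4) = 4 - 2 = 2)
m(v, p) = 10
c = 50 (c = 5*10 = 50)
(c + F)² = (50 + 2)² = 52² = 2704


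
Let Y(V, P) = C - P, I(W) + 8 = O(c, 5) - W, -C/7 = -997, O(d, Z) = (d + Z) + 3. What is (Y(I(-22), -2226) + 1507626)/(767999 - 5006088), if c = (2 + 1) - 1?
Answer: -1516831/4238089 ≈ -0.35790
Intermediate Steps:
c = 2 (c = 3 - 1 = 2)
O(d, Z) = 3 + Z + d (O(d, Z) = (Z + d) + 3 = 3 + Z + d)
C = 6979 (C = -7*(-997) = 6979)
I(W) = 2 - W (I(W) = -8 + ((3 + 5 + 2) - W) = -8 + (10 - W) = 2 - W)
Y(V, P) = 6979 - P
(Y(I(-22), -2226) + 1507626)/(767999 - 5006088) = ((6979 - 1*(-2226)) + 1507626)/(767999 - 5006088) = ((6979 + 2226) + 1507626)/(-4238089) = (9205 + 1507626)*(-1/4238089) = 1516831*(-1/4238089) = -1516831/4238089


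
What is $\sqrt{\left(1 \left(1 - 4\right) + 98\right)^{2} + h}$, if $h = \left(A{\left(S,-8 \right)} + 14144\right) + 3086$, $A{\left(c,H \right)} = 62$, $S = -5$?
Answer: $\sqrt{26317} \approx 162.23$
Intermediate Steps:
$h = 17292$ ($h = \left(62 + 14144\right) + 3086 = 14206 + 3086 = 17292$)
$\sqrt{\left(1 \left(1 - 4\right) + 98\right)^{2} + h} = \sqrt{\left(1 \left(1 - 4\right) + 98\right)^{2} + 17292} = \sqrt{\left(1 \left(-3\right) + 98\right)^{2} + 17292} = \sqrt{\left(-3 + 98\right)^{2} + 17292} = \sqrt{95^{2} + 17292} = \sqrt{9025 + 17292} = \sqrt{26317}$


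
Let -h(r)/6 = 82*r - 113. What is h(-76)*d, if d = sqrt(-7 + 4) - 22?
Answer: -837540 + 38070*I*sqrt(3) ≈ -8.3754e+5 + 65939.0*I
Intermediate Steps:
d = -22 + I*sqrt(3) (d = sqrt(-3) - 22 = I*sqrt(3) - 22 = -22 + I*sqrt(3) ≈ -22.0 + 1.732*I)
h(r) = 678 - 492*r (h(r) = -6*(82*r - 113) = -6*(-113 + 82*r) = 678 - 492*r)
h(-76)*d = (678 - 492*(-76))*(-22 + I*sqrt(3)) = (678 + 37392)*(-22 + I*sqrt(3)) = 38070*(-22 + I*sqrt(3)) = -837540 + 38070*I*sqrt(3)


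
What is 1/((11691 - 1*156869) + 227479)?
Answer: 1/82301 ≈ 1.2151e-5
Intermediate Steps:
1/((11691 - 1*156869) + 227479) = 1/((11691 - 156869) + 227479) = 1/(-145178 + 227479) = 1/82301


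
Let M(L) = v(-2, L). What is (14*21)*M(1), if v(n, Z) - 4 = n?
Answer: 588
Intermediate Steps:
v(n, Z) = 4 + n
M(L) = 2 (M(L) = 4 - 2 = 2)
(14*21)*M(1) = (14*21)*2 = 294*2 = 588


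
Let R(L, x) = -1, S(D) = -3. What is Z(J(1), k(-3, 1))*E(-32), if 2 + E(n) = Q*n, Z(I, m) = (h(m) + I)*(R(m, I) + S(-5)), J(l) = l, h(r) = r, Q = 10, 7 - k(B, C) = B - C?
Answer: 15456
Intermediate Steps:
k(B, C) = 7 + C - B (k(B, C) = 7 - (B - C) = 7 + (C - B) = 7 + C - B)
Z(I, m) = -4*I - 4*m (Z(I, m) = (m + I)*(-1 - 3) = (I + m)*(-4) = -4*I - 4*m)
E(n) = -2 + 10*n
Z(J(1), k(-3, 1))*E(-32) = (-4*1 - 4*(7 + 1 - 1*(-3)))*(-2 + 10*(-32)) = (-4 - 4*(7 + 1 + 3))*(-2 - 320) = (-4 - 4*11)*(-322) = (-4 - 44)*(-322) = -48*(-322) = 15456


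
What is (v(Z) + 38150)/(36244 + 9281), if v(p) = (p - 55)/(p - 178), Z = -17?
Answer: 2479774/2959125 ≈ 0.83801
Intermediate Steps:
v(p) = (-55 + p)/(-178 + p)
(v(Z) + 38150)/(36244 + 9281) = ((-55 - 17)/(-178 - 17) + 38150)/(36244 + 9281) = (-72/(-195) + 38150)/45525 = (-1/195*(-72) + 38150)*(1/45525) = (24/65 + 38150)*(1/45525) = (2479774/65)*(1/45525) = 2479774/2959125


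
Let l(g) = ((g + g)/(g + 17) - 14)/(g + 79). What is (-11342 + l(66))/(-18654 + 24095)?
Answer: -27300400/13096487 ≈ -2.0846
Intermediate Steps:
l(g) = (-14 + 2*g/(17 + g))/(79 + g) (l(g) = ((2*g)/(17 + g) - 14)/(79 + g) = (2*g/(17 + g) - 14)/(79 + g) = (-14 + 2*g/(17 + g))/(79 + g))
(-11342 + l(66))/(-18654 + 24095) = (-11342 + 2*(-119 - 6*66)/(1343 + 66**2 + 96*66))/(-18654 + 24095) = (-11342 + 2*(-119 - 396)/(1343 + 4356 + 6336))/5441 = (-11342 + 2*(-515)/12035)*(1/5441) = (-11342 + 2*(1/12035)*(-515))*(1/5441) = (-11342 - 206/2407)*(1/5441) = -27300400/2407*1/5441 = -27300400/13096487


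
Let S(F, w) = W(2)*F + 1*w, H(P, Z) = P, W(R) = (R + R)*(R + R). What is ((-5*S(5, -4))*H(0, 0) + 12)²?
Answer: 144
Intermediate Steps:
W(R) = 4*R² (W(R) = (2*R)*(2*R) = 4*R²)
S(F, w) = w + 16*F (S(F, w) = (4*2²)*F + 1*w = (4*4)*F + w = 16*F + w = w + 16*F)
((-5*S(5, -4))*H(0, 0) + 12)² = (-5*(-4 + 16*5)*0 + 12)² = (-5*(-4 + 80)*0 + 12)² = (-5*76*0 + 12)² = (-380*0 + 12)² = (0 + 12)² = 12² = 144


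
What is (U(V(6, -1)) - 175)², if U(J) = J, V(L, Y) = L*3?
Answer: 24649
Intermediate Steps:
V(L, Y) = 3*L
(U(V(6, -1)) - 175)² = (3*6 - 175)² = (18 - 175)² = (-157)² = 24649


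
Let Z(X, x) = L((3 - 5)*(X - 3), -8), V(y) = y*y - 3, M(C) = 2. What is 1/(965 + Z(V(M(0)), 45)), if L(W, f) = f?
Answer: 1/957 ≈ 0.0010449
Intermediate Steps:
V(y) = -3 + y² (V(y) = y² - 3 = -3 + y²)
Z(X, x) = -8
1/(965 + Z(V(M(0)), 45)) = 1/(965 - 8) = 1/957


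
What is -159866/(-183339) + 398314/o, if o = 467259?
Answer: 3787828660/2196584559 ≈ 1.7244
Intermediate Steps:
-159866/(-183339) + 398314/o = -159866/(-183339) + 398314/467259 = -159866*(-1/183339) + 398314*(1/467259) = 159866/183339 + 398314/467259 = 3787828660/2196584559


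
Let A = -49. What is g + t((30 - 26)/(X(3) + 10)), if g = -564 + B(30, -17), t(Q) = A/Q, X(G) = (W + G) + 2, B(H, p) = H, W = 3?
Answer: -1509/2 ≈ -754.50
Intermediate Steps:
X(G) = 5 + G (X(G) = (3 + G) + 2 = 5 + G)
t(Q) = -49/Q
g = -534 (g = -564 + 30 = -534)
g + t((30 - 26)/(X(3) + 10)) = -534 - 49*((5 + 3) + 10)/(30 - 26) = -534 - 49/(4/(8 + 10)) = -534 - 49/(4/18) = -534 - 49/(4*(1/18)) = -534 - 49/2/9 = -534 - 49*9/2 = -534 - 441/2 = -1509/2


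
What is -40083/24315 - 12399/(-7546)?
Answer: -328211/61160330 ≈ -0.0053664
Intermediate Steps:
-40083/24315 - 12399/(-7546) = -40083*1/24315 - 12399*(-1/7546) = -13361/8105 + 12399/7546 = -328211/61160330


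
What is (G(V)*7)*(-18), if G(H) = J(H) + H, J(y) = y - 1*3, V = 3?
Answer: -378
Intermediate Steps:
J(y) = -3 + y (J(y) = y - 3 = -3 + y)
G(H) = -3 + 2*H (G(H) = (-3 + H) + H = -3 + 2*H)
(G(V)*7)*(-18) = ((-3 + 2*3)*7)*(-18) = ((-3 + 6)*7)*(-18) = (3*7)*(-18) = 21*(-18) = -378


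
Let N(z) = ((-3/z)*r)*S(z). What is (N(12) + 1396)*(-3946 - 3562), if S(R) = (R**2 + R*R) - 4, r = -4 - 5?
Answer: -15278780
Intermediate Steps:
r = -9
S(R) = -4 + 2*R**2 (S(R) = (R**2 + R**2) - 4 = 2*R**2 - 4 = -4 + 2*R**2)
N(z) = 27*(-4 + 2*z**2)/z (N(z) = (-3/z*(-9))*(-4 + 2*z**2) = (27/z)*(-4 + 2*z**2) = 27*(-4 + 2*z**2)/z)
(N(12) + 1396)*(-3946 - 3562) = ((-108/12 + 54*12) + 1396)*(-3946 - 3562) = ((-108*1/12 + 648) + 1396)*(-7508) = ((-9 + 648) + 1396)*(-7508) = (639 + 1396)*(-7508) = 2035*(-7508) = -15278780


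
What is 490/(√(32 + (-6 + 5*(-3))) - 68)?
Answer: -4760/659 - 70*√11/659 ≈ -7.5754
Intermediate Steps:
490/(√(32 + (-6 + 5*(-3))) - 68) = 490/(√(32 + (-6 - 15)) - 68) = 490/(√(32 - 21) - 68) = 490/(√11 - 68) = 490/(-68 + √11)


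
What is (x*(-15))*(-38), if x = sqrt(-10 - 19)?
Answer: 570*I*sqrt(29) ≈ 3069.5*I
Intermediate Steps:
x = I*sqrt(29) (x = sqrt(-29) = I*sqrt(29) ≈ 5.3852*I)
(x*(-15))*(-38) = ((I*sqrt(29))*(-15))*(-38) = -15*I*sqrt(29)*(-38) = 570*I*sqrt(29)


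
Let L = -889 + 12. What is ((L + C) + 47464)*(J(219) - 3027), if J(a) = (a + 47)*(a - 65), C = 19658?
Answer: 2513136565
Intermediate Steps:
L = -877
J(a) = (-65 + a)*(47 + a) (J(a) = (47 + a)*(-65 + a) = (-65 + a)*(47 + a))
((L + C) + 47464)*(J(219) - 3027) = ((-877 + 19658) + 47464)*((-3055 + 219² - 18*219) - 3027) = (18781 + 47464)*((-3055 + 47961 - 3942) - 3027) = 66245*(40964 - 3027) = 66245*37937 = 2513136565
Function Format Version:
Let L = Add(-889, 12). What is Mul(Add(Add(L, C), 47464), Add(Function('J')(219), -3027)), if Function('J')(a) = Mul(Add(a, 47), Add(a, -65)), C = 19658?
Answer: 2513136565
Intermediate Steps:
L = -877
Function('J')(a) = Mul(Add(-65, a), Add(47, a)) (Function('J')(a) = Mul(Add(47, a), Add(-65, a)) = Mul(Add(-65, a), Add(47, a)))
Mul(Add(Add(L, C), 47464), Add(Function('J')(219), -3027)) = Mul(Add(Add(-877, 19658), 47464), Add(Add(-3055, Pow(219, 2), Mul(-18, 219)), -3027)) = Mul(Add(18781, 47464), Add(Add(-3055, 47961, -3942), -3027)) = Mul(66245, Add(40964, -3027)) = Mul(66245, 37937) = 2513136565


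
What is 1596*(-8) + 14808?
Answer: 2040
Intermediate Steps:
1596*(-8) + 14808 = -12768 + 14808 = 2040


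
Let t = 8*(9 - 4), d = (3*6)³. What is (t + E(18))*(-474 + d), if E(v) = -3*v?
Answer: -75012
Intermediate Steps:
d = 5832 (d = 18³ = 5832)
t = 40 (t = 8*5 = 40)
(t + E(18))*(-474 + d) = (40 - 3*18)*(-474 + 5832) = (40 - 54)*5358 = -14*5358 = -75012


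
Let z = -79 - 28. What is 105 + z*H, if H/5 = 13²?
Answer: -90310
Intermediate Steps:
H = 845 (H = 5*13² = 5*169 = 845)
z = -107
105 + z*H = 105 - 107*845 = 105 - 90415 = -90310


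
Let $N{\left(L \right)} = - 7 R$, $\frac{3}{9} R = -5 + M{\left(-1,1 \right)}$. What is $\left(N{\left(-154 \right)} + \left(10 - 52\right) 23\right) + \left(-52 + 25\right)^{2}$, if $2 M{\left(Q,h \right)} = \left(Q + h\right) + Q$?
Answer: $- \frac{243}{2} \approx -121.5$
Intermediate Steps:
$M{\left(Q,h \right)} = Q + \frac{h}{2}$ ($M{\left(Q,h \right)} = \frac{\left(Q + h\right) + Q}{2} = \frac{h + 2 Q}{2} = Q + \frac{h}{2}$)
$R = - \frac{33}{2}$ ($R = 3 \left(-5 + \left(-1 + \frac{1}{2} \cdot 1\right)\right) = 3 \left(-5 + \left(-1 + \frac{1}{2}\right)\right) = 3 \left(-5 - \frac{1}{2}\right) = 3 \left(- \frac{11}{2}\right) = - \frac{33}{2} \approx -16.5$)
$N{\left(L \right)} = \frac{231}{2}$ ($N{\left(L \right)} = \left(-7\right) \left(- \frac{33}{2}\right) = \frac{231}{2}$)
$\left(N{\left(-154 \right)} + \left(10 - 52\right) 23\right) + \left(-52 + 25\right)^{2} = \left(\frac{231}{2} + \left(10 - 52\right) 23\right) + \left(-52 + 25\right)^{2} = \left(\frac{231}{2} - 966\right) + \left(-27\right)^{2} = \left(\frac{231}{2} - 966\right) + 729 = - \frac{1701}{2} + 729 = - \frac{243}{2}$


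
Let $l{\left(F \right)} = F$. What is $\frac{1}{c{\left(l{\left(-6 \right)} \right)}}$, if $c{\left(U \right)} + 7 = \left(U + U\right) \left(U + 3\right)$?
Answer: $\frac{1}{29} \approx 0.034483$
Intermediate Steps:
$c{\left(U \right)} = -7 + 2 U \left(3 + U\right)$ ($c{\left(U \right)} = -7 + \left(U + U\right) \left(U + 3\right) = -7 + 2 U \left(3 + U\right)$)
$\frac{1}{c{\left(l{\left(-6 \right)} \right)}} = \frac{1}{-7 + 2 \left(-6\right)^{2} + 6 \left(-6\right)} = \frac{1}{-7 + 2 \cdot 36 - 36} = \frac{1}{-7 + 72 - 36} = \frac{1}{29}$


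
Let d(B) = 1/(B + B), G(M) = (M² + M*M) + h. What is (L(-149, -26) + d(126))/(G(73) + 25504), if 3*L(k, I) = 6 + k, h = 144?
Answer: -12011/9149112 ≈ -0.0013128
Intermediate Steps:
L(k, I) = 2 + k/3 (L(k, I) = (6 + k)/3 = 2 + k/3)
G(M) = 144 + 2*M² (G(M) = (M² + M*M) + 144 = (M² + M²) + 144 = 2*M² + 144 = 144 + 2*M²)
d(B) = 1/(2*B)
(L(-149, -26) + d(126))/(G(73) + 25504) = ((2 + (⅓)*(-149)) + (½)/126)/((144 + 2*73²) + 25504) = ((2 - 149/3) + (½)*(1/126))/((144 + 2*5329) + 25504) = (-143/3 + 1/252)/((144 + 10658) + 25504) = -12011/(252*(10802 + 25504)) = -12011/252/36306 = -12011/252*1/36306 = -12011/9149112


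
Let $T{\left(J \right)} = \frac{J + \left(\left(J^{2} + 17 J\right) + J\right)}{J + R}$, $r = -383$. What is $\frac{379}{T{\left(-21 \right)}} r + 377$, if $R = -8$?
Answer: $\frac{4225387}{42} \approx 1.006 \cdot 10^{5}$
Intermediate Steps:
$T{\left(J \right)} = \frac{J^{2} + 19 J}{-8 + J}$ ($T{\left(J \right)} = \frac{J + \left(\left(J^{2} + 17 J\right) + J\right)}{J - 8} = \frac{J + \left(J^{2} + 18 J\right)}{-8 + J} = \frac{J^{2} + 19 J}{-8 + J}$)
$\frac{379}{T{\left(-21 \right)}} r + 377 = \frac{379}{\left(-21\right) \frac{1}{-8 - 21} \left(19 - 21\right)} \left(-383\right) + 377 = \frac{379}{\left(-21\right) \frac{1}{-29} \left(-2\right)} \left(-383\right) + 377 = \frac{379}{\left(-21\right) \left(- \frac{1}{29}\right) \left(-2\right)} \left(-383\right) + 377 = \frac{379}{- \frac{42}{29}} \left(-383\right) + 377 = 379 \left(- \frac{29}{42}\right) \left(-383\right) + 377 = \left(- \frac{10991}{42}\right) \left(-383\right) + 377 = \frac{4209553}{42} + 377 = \frac{4225387}{42}$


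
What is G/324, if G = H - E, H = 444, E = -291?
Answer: 245/108 ≈ 2.2685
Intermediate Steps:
G = 735 (G = 444 - 1*(-291) = 444 + 291 = 735)
G/324 = 735/324 = 735*(1/324) = 245/108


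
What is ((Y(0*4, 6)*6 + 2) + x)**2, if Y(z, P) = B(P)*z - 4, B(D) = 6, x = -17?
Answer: 1521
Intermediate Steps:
Y(z, P) = -4 + 6*z (Y(z, P) = 6*z - 4 = -4 + 6*z)
((Y(0*4, 6)*6 + 2) + x)**2 = (((-4 + 6*(0*4))*6 + 2) - 17)**2 = (((-4 + 6*0)*6 + 2) - 17)**2 = (((-4 + 0)*6 + 2) - 17)**2 = ((-4*6 + 2) - 17)**2 = ((-24 + 2) - 17)**2 = (-22 - 17)**2 = (-39)**2 = 1521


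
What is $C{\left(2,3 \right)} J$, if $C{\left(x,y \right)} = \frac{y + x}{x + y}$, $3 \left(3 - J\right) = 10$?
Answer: $- \frac{1}{3} \approx -0.33333$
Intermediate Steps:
$J = - \frac{1}{3}$ ($J = 3 - \frac{10}{3} = - \frac{1}{3} \approx -0.33333$)
$C{\left(x,y \right)} = 1$ ($C{\left(x,y \right)} = \frac{x + y}{x + y} = 1$)
$C{\left(2,3 \right)} J = 1 \left(- \frac{1}{3}\right) = - \frac{1}{3}$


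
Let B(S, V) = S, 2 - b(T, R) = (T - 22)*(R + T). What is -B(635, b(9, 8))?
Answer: -635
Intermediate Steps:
b(T, R) = 2 - (-22 + T)*(R + T) (b(T, R) = 2 - (T - 22)*(R + T) = 2 - (-22 + T)*(R + T))
-B(635, b(9, 8)) = -1*635 = -635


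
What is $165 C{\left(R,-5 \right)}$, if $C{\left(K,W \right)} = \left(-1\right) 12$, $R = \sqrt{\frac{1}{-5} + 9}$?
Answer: $-1980$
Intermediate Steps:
$R = \frac{2 \sqrt{55}}{5}$ ($R = \sqrt{- \frac{1}{5} + 9} = \sqrt{\frac{44}{5}} = \frac{2 \sqrt{55}}{5} \approx 2.9665$)
$C{\left(K,W \right)} = -12$
$165 C{\left(R,-5 \right)} = 165 \left(-12\right) = -1980$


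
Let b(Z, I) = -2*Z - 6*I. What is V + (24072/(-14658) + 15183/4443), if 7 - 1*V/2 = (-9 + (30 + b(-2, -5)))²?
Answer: -21832326737/3618083 ≈ -6034.2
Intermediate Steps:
b(Z, I) = -6*I - 2*Z
V = -6036 (V = 14 - 2*(-9 + (30 + (-6*(-5) - 2*(-2))))² = 14 - 2*(-9 + (30 + (30 + 4)))² = 14 - 2*(-9 + (30 + 34))² = 14 - 2*(-9 + 64)² = 14 - 2*55² = 14 - 2*3025 = 14 - 6050 = -6036)
V + (24072/(-14658) + 15183/4443) = -6036 + (24072/(-14658) + 15183/4443) = -6036 + (24072*(-1/14658) + 15183*(1/4443)) = -6036 + (-4012/2443 + 5061/1481) = -6036 + 6422251/3618083 = -21832326737/3618083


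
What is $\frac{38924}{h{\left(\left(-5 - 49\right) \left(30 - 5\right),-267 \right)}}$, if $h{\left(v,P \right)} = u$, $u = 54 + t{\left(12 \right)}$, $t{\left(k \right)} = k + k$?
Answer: $\frac{19462}{39} \approx 499.03$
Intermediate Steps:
$t{\left(k \right)} = 2 k$
$u = 78$ ($u = 54 + 2 \cdot 12 = 54 + 24 = 78$)
$h{\left(v,P \right)} = 78$
$\frac{38924}{h{\left(\left(-5 - 49\right) \left(30 - 5\right),-267 \right)}} = \frac{38924}{78} = 38924 \cdot \frac{1}{78} = \frac{19462}{39}$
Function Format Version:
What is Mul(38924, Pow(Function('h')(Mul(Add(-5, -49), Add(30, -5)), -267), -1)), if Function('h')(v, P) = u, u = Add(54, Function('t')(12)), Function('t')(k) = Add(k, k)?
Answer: Rational(19462, 39) ≈ 499.03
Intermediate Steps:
Function('t')(k) = Mul(2, k)
u = 78 (u = Add(54, Mul(2, 12)) = Add(54, 24) = 78)
Function('h')(v, P) = 78
Mul(38924, Pow(Function('h')(Mul(Add(-5, -49), Add(30, -5)), -267), -1)) = Mul(38924, Pow(78, -1)) = Mul(38924, Rational(1, 78)) = Rational(19462, 39)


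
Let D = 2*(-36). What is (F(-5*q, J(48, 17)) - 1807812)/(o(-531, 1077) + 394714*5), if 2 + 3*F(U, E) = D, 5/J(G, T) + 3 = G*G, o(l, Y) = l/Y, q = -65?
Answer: -1947040090/2125534359 ≈ -0.91602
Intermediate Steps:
D = -72
J(G, T) = 5/(-3 + G²) (J(G, T) = 5/(-3 + G*G) = 5/(-3 + G²))
F(U, E) = -74/3 (F(U, E) = -⅔ + (⅓)*(-72) = -⅔ - 24 = -74/3)
(F(-5*q, J(48, 17)) - 1807812)/(o(-531, 1077) + 394714*5) = (-74/3 - 1807812)/(-531/1077 + 394714*5) = -5423510/(3*(-531*1/1077 + 1973570)) = -5423510/(3*(-177/359 + 1973570)) = -5423510/(3*708511453/359) = -5423510/3*359/708511453 = -1947040090/2125534359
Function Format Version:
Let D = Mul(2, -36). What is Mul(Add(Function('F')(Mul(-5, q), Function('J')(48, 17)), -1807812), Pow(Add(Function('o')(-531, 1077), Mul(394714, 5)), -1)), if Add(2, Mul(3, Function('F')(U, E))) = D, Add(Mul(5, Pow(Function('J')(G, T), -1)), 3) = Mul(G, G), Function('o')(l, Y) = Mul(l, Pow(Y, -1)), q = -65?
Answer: Rational(-1947040090, 2125534359) ≈ -0.91602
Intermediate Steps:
D = -72
Function('J')(G, T) = Mul(5, Pow(Add(-3, Pow(G, 2)), -1)) (Function('J')(G, T) = Mul(5, Pow(Add(-3, Mul(G, G)), -1)) = Mul(5, Pow(Add(-3, Pow(G, 2)), -1)))
Function('F')(U, E) = Rational(-74, 3) (Function('F')(U, E) = Add(Rational(-2, 3), Mul(Rational(1, 3), -72)) = Add(Rational(-2, 3), -24) = Rational(-74, 3))
Mul(Add(Function('F')(Mul(-5, q), Function('J')(48, 17)), -1807812), Pow(Add(Function('o')(-531, 1077), Mul(394714, 5)), -1)) = Mul(Add(Rational(-74, 3), -1807812), Pow(Add(Mul(-531, Pow(1077, -1)), Mul(394714, 5)), -1)) = Mul(Rational(-5423510, 3), Pow(Add(Mul(-531, Rational(1, 1077)), 1973570), -1)) = Mul(Rational(-5423510, 3), Pow(Add(Rational(-177, 359), 1973570), -1)) = Mul(Rational(-5423510, 3), Pow(Rational(708511453, 359), -1)) = Mul(Rational(-5423510, 3), Rational(359, 708511453)) = Rational(-1947040090, 2125534359)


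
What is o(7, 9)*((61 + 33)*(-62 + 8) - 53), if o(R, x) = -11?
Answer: 56419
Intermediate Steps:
o(7, 9)*((61 + 33)*(-62 + 8) - 53) = -11*((61 + 33)*(-62 + 8) - 53) = -11*(94*(-54) - 53) = -11*(-5076 - 53) = -11*(-5129) = 56419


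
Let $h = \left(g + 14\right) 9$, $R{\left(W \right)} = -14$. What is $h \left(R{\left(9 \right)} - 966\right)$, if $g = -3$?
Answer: $-97020$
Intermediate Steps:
$h = 99$ ($h = \left(-3 + 14\right) 9 = 11 \cdot 9 = 99$)
$h \left(R{\left(9 \right)} - 966\right) = 99 \left(-14 - 966\right) = 99 \left(-980\right) = -97020$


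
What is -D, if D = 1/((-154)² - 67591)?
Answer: 1/43875 ≈ 2.2792e-5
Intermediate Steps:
D = -1/43875 (D = 1/(23716 - 67591) = 1/(-43875) = -1/43875 ≈ -2.2792e-5)
-D = -1*(-1/43875) = 1/43875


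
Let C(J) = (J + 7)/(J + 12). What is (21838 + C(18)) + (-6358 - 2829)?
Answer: 75911/6 ≈ 12652.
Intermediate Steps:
C(J) = (7 + J)/(12 + J)
(21838 + C(18)) + (-6358 - 2829) = (21838 + (7 + 18)/(12 + 18)) + (-6358 - 2829) = (21838 + 25/30) - 9187 = (21838 + (1/30)*25) - 9187 = (21838 + 5/6) - 9187 = 131033/6 - 9187 = 75911/6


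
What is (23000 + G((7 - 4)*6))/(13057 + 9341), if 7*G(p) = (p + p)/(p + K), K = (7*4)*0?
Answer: 80501/78393 ≈ 1.0269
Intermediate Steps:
K = 0 (K = 28*0 = 0)
G(p) = 2/7 (G(p) = ((p + p)/(p + 0))/7 = ((2*p)/p)/7 = (⅐)*2 = 2/7)
(23000 + G((7 - 4)*6))/(13057 + 9341) = (23000 + 2/7)/(13057 + 9341) = (161002/7)/22398 = (161002/7)*(1/22398) = 80501/78393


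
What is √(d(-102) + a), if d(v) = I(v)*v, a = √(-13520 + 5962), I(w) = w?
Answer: √(10404 + I*√7558) ≈ 102.0 + 0.4262*I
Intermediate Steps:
a = I*√7558 (a = √(-7558) = I*√7558 ≈ 86.937*I)
d(v) = v² (d(v) = v*v = v²)
√(d(-102) + a) = √((-102)² + I*√7558) = √(10404 + I*√7558)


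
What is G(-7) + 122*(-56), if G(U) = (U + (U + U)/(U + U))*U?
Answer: -6790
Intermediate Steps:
G(U) = U*(1 + U) (G(U) = (U + (2*U)/((2*U)))*U = (U + (2*U)*(1/(2*U)))*U = (U + 1)*U = (1 + U)*U = U*(1 + U))
G(-7) + 122*(-56) = -7*(1 - 7) + 122*(-56) = -7*(-6) - 6832 = 42 - 6832 = -6790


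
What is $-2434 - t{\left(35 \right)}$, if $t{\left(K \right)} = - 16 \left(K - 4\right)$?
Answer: $-1938$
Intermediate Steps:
$t{\left(K \right)} = 64 - 16 K$ ($t{\left(K \right)} = - 16 \left(-4 + K\right) = 64 - 16 K$)
$-2434 - t{\left(35 \right)} = -2434 - \left(64 - 560\right) = -2434 - -496 = -2434 + 496 = -1938$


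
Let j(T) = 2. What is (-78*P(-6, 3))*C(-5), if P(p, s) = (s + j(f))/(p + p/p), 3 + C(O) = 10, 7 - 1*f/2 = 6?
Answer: 546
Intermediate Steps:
f = 2 (f = 14 - 2*6 = 14 - 12 = 2)
C(O) = 7 (C(O) = -3 + 10 = 7)
P(p, s) = (2 + s)/(1 + p) (P(p, s) = (s + 2)/(p + p/p) = (2 + s)/(p + 1) = (2 + s)/(1 + p))
(-78*P(-6, 3))*C(-5) = -78*(2 + 3)/(1 - 6)*7 = -78*5/(-5)*7 = -(-78)*5/5*7 = -78*(-1)*7 = 78*7 = 546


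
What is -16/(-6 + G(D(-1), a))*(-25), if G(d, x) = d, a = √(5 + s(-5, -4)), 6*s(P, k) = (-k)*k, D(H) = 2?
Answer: -100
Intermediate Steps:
s(P, k) = -k²/6 (s(P, k) = ((-k)*k)/6 = (-k²)/6 = -k²/6)
a = √21/3 (a = √(5 - ⅙*(-4)²) = √(5 - ⅙*16) = √(5 - 8/3) = √(7/3) = √21/3 ≈ 1.5275)
-16/(-6 + G(D(-1), a))*(-25) = -16/(-6 + 2)*(-25) = -16/(-4)*(-25) = -16*(-¼)*(-25) = 4*(-25) = -100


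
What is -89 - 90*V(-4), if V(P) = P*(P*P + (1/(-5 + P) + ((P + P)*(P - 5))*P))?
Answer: -98049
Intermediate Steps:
V(P) = P*(P² + 1/(-5 + P) + 2*P²*(-5 + P)) (V(P) = P*(P² + (1/(-5 + P) + ((2*P)*(-5 + P))*P)) = P*(P² + (1/(-5 + P) + (2*P*(-5 + P))*P)) = P*(P² + (1/(-5 + P) + 2*P²*(-5 + P))) = P*(P² + 1/(-5 + P) + 2*P²*(-5 + P)))
-89 - 90*V(-4) = -89 - 90*(-4 - 19*(-4)⁴ + 2*(-4)⁵ + 45*(-4)³)/(-5 - 4) = -89 - 90*(-4 - 19*256 + 2*(-1024) + 45*(-64))/(-9) = -89 - (-10)*(-4 - 4864 - 2048 - 2880) = -89 - (-10)*(-9796) = -89 - 90*9796/9 = -89 - 97960 = -98049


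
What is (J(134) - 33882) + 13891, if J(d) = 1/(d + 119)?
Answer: -5057722/253 ≈ -19991.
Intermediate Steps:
J(d) = 1/(119 + d)
(J(134) - 33882) + 13891 = (1/(119 + 134) - 33882) + 13891 = (1/253 - 33882) + 13891 = -8572145/253 + 13891 = -5057722/253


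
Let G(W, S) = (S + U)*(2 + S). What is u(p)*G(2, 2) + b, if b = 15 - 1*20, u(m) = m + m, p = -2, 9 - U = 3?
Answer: -133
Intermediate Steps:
U = 6 (U = 9 - 1*3 = 9 - 3 = 6)
G(W, S) = (2 + S)*(6 + S) (G(W, S) = (S + 6)*(2 + S) = (6 + S)*(2 + S) = (2 + S)*(6 + S))
u(m) = 2*m
b = -5 (b = 15 - 20 = -5)
u(p)*G(2, 2) + b = (2*(-2))*(12 + 2² + 8*2) - 5 = -4*(12 + 4 + 16) - 5 = -4*32 - 5 = -128 - 5 = -133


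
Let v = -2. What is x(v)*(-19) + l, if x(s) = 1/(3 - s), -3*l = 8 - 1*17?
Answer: -4/5 ≈ -0.80000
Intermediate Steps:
l = 3 (l = -(8 - 1*17)/3 = -(8 - 17)/3 = -1/3*(-9) = 3)
x(v)*(-19) + l = -1/(-3 - 2)*(-19) + 3 = -1/(-5)*(-19) + 3 = -1*(-1/5)*(-19) + 3 = (1/5)*(-19) + 3 = -19/5 + 3 = -4/5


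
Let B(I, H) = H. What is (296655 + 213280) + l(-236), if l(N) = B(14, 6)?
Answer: 509941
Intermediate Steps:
l(N) = 6
(296655 + 213280) + l(-236) = (296655 + 213280) + 6 = 509935 + 6 = 509941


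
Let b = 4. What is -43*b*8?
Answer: -1376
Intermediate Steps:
-43*b*8 = -43*4*8 = -172*8 = -1376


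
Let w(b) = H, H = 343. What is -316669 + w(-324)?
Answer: -316326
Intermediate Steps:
w(b) = 343
-316669 + w(-324) = -316669 + 343 = -316326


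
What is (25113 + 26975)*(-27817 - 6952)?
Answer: -1811047672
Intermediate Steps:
(25113 + 26975)*(-27817 - 6952) = 52088*(-34769) = -1811047672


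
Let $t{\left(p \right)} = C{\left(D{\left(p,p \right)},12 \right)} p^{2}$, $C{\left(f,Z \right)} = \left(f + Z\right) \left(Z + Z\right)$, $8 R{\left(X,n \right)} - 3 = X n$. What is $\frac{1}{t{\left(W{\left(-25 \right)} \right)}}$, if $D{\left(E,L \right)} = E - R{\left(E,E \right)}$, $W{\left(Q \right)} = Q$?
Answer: $- \frac{1}{1372500} \approx -7.286 \cdot 10^{-7}$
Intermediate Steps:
$R{\left(X,n \right)} = \frac{3}{8} + \frac{X n}{8}$
$D{\left(E,L \right)} = - \frac{3}{8} + E - \frac{E^{2}}{8}$ ($D{\left(E,L \right)} = E - \left(\frac{3}{8} + \frac{E E}{8}\right) = E - \left(\frac{3}{8} + \frac{E^{2}}{8}\right) = - \frac{3}{8} + E - \frac{E^{2}}{8}$)
$C{\left(f,Z \right)} = 2 Z \left(Z + f\right)$ ($C{\left(f,Z \right)} = \left(Z + f\right) 2 Z = 2 Z \left(Z + f\right)$)
$t{\left(p \right)} = p^{2} \left(279 - 3 p^{2} + 24 p\right)$ ($t{\left(p \right)} = 2 \cdot 12 \left(12 - \left(\frac{3}{8} - p + \frac{p^{2}}{8}\right)\right) p^{2} = 2 \cdot 12 \left(\frac{93}{8} + p - \frac{p^{2}}{8}\right) p^{2} = \left(279 - 3 p^{2} + 24 p\right) p^{2} = p^{2} \left(279 - 3 p^{2} + 24 p\right)$)
$\frac{1}{t{\left(W{\left(-25 \right)} \right)}} = \frac{1}{3 \left(-25\right)^{2} \left(93 - \left(-25\right)^{2} + 8 \left(-25\right)\right)} = \frac{1}{3 \cdot 625 \left(93 - 625 - 200\right)} = \frac{1}{3 \cdot 625 \left(-732\right)} = \frac{1}{-1372500} = - \frac{1}{1372500}$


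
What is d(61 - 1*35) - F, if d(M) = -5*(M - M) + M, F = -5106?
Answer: 5132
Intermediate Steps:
d(M) = M (d(M) = -5*0 + M = 0 + M = M)
d(61 - 1*35) - F = (61 - 1*35) - 1*(-5106) = (61 - 35) + 5106 = 26 + 5106 = 5132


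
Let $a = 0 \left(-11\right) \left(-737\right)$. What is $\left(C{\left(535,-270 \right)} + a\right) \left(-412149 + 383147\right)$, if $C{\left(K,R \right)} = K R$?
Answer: $4189338900$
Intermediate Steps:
$a = 0$ ($a = 0 \left(-737\right) = 0$)
$\left(C{\left(535,-270 \right)} + a\right) \left(-412149 + 383147\right) = \left(535 \left(-270\right) + 0\right) \left(-412149 + 383147\right) = \left(-144450 + 0\right) \left(-29002\right) = \left(-144450\right) \left(-29002\right) = 4189338900$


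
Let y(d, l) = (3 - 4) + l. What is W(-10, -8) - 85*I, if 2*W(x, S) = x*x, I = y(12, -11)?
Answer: 1070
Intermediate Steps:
y(d, l) = -1 + l
I = -12 (I = -1 - 11 = -12)
W(x, S) = x²/2 (W(x, S) = (x*x)/2 = x²/2)
W(-10, -8) - 85*I = (½)*(-10)² - 85*(-12) = (½)*100 + 1020 = 50 + 1020 = 1070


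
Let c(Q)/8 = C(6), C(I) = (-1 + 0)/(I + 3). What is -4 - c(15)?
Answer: -28/9 ≈ -3.1111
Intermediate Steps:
C(I) = -1/(3 + I)
c(Q) = -8/9 (c(Q) = 8*(-1/(3 + 6)) = 8*(-1/9) = -8/9)
-4 - c(15) = -4 - 1*(-8/9) = -4 + 8/9 = -28/9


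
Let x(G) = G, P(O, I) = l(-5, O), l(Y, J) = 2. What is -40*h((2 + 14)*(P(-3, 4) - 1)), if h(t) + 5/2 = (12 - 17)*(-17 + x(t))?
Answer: -100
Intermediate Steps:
P(O, I) = 2
h(t) = 165/2 - 5*t (h(t) = -5/2 + (12 - 17)*(-17 + t) = -5/2 - 5*(-17 + t) = -5/2 + (85 - 5*t) = 165/2 - 5*t)
-40*h((2 + 14)*(P(-3, 4) - 1)) = -40*(165/2 - 5*(2 + 14)*(2 - 1)) = -40*(165/2 - 80) = -40*5/2 = -100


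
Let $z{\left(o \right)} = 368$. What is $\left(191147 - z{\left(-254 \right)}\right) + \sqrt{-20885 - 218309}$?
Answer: $190779 + i \sqrt{239194} \approx 1.9078 \cdot 10^{5} + 489.07 i$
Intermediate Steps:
$\left(191147 - z{\left(-254 \right)}\right) + \sqrt{-20885 - 218309} = \left(191147 - 368\right) + \sqrt{-20885 - 218309} = \left(191147 - 368\right) + \sqrt{-239194} = 190779 + i \sqrt{239194}$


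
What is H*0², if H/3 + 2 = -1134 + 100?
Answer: 0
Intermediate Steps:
H = -3108 (H = -6 + 3*(-1134 + 100) = -6 + 3*(-1034) = -6 - 3102 = -3108)
H*0² = -3108*0² = -3108*0 = 0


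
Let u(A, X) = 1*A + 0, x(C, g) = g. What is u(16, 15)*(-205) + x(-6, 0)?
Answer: -3280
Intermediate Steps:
u(A, X) = A (u(A, X) = A + 0 = A)
u(16, 15)*(-205) + x(-6, 0) = 16*(-205) + 0 = -3280 + 0 = -3280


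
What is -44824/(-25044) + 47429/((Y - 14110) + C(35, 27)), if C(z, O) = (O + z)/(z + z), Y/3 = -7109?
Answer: 3505044469/7765292904 ≈ 0.45137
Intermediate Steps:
Y = -21327 (Y = 3*(-7109) = -21327)
C(z, O) = (O + z)/(2*z) (C(z, O) = (O + z)/((2*z)) = (O + z)*(1/(2*z)) = (O + z)/(2*z))
-44824/(-25044) + 47429/((Y - 14110) + C(35, 27)) = -44824/(-25044) + 47429/((-21327 - 14110) + (½)*(27 + 35)/35) = -44824*(-1/25044) + 47429/(-35437 + (½)*(1/35)*62) = 11206/6261 + 47429/(-35437 + 31/35) = 11206/6261 + 47429/(-1240264/35) = 11206/6261 + 47429*(-35/1240264) = 11206/6261 - 1660015/1240264 = 3505044469/7765292904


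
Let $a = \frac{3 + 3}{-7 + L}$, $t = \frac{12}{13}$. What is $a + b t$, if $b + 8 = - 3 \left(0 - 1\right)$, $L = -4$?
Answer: $- \frac{738}{143} \approx -5.1608$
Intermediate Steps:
$b = -5$ ($b = -8 - 3 \left(0 - 1\right) = -8 - -3 = -8 + 3 = -5$)
$t = \frac{12}{13}$ ($t = 12 \cdot \frac{1}{13} = \frac{12}{13} \approx 0.92308$)
$a = - \frac{6}{11}$ ($a = \frac{3 + 3}{-7 - 4} = \frac{6}{-11} = 6 \left(- \frac{1}{11}\right) = - \frac{6}{11} \approx -0.54545$)
$a + b t = - \frac{6}{11} - \frac{60}{13} = - \frac{738}{143}$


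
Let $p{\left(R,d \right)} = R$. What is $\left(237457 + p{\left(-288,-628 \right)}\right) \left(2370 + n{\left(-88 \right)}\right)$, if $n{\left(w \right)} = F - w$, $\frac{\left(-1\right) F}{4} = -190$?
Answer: $763209842$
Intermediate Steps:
$F = 760$ ($F = \left(-4\right) \left(-190\right) = 760$)
$n{\left(w \right)} = 760 - w$
$\left(237457 + p{\left(-288,-628 \right)}\right) \left(2370 + n{\left(-88 \right)}\right) = \left(237457 - 288\right) \left(2370 + \left(760 - -88\right)\right) = 237169 \left(2370 + \left(760 + 88\right)\right) = 237169 \left(2370 + 848\right) = 237169 \cdot 3218 = 763209842$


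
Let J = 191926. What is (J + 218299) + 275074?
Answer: 685299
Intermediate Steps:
(J + 218299) + 275074 = (191926 + 218299) + 275074 = 410225 + 275074 = 685299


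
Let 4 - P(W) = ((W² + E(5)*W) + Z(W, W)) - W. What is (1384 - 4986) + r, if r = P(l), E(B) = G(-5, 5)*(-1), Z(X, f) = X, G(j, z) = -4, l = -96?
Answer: -12430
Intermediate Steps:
E(B) = 4 (E(B) = -4*(-1) = 4)
P(W) = 4 - W² - 4*W (P(W) = 4 - (((W² + 4*W) + W) - W) = 4 - ((W² + 5*W) - W) = 4 - (W² + 4*W) = 4 + (-W² - 4*W) = 4 - W² - 4*W)
r = -8828 (r = 4 - 1*(-96)² - 4*(-96) = 4 - 1*9216 + 384 = 4 - 9216 + 384 = -8828)
(1384 - 4986) + r = (1384 - 4986) - 8828 = -3602 - 8828 = -12430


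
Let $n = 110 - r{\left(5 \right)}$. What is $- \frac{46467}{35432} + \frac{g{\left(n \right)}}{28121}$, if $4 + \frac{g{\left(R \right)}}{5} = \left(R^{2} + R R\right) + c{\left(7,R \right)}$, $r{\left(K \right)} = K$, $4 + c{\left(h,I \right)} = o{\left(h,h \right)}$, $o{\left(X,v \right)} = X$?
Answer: $\frac{2599502333}{996383272} \approx 2.6089$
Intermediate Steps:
$c{\left(h,I \right)} = -4 + h$
$n = 105$ ($n = 110 - 5 = 105$)
$g{\left(R \right)} = -5 + 10 R^{2}$ ($g{\left(R \right)} = -20 + 5 \left(\left(R^{2} + R R\right) + \left(-4 + 7\right)\right) = -20 + 5 \left(\left(R^{2} + R^{2}\right) + 3\right) = -20 + 5 \left(2 R^{2} + 3\right) = -20 + 5 \left(3 + 2 R^{2}\right) = -20 + \left(15 + 10 R^{2}\right) = -5 + 10 R^{2}$)
$- \frac{46467}{35432} + \frac{g{\left(n \right)}}{28121} = - \frac{46467}{35432} + \frac{-5 + 10 \cdot 105^{2}}{28121} = \left(-46467\right) \frac{1}{35432} + \left(-5 + 10 \cdot 11025\right) \frac{1}{28121} = - \frac{46467}{35432} + \left(-5 + 110250\right) \frac{1}{28121} = - \frac{46467}{35432} + 110245 \cdot \frac{1}{28121} = - \frac{46467}{35432} + \frac{110245}{28121} = \frac{2599502333}{996383272}$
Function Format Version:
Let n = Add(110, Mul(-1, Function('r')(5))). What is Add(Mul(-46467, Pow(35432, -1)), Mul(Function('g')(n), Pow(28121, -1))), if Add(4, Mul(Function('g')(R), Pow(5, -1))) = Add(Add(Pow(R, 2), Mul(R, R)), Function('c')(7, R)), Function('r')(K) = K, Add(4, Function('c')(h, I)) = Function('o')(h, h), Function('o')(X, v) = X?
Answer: Rational(2599502333, 996383272) ≈ 2.6089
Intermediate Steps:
Function('c')(h, I) = Add(-4, h)
n = 105 (n = Add(110, Mul(-1, 5)) = Add(110, -5) = 105)
Function('g')(R) = Add(-5, Mul(10, Pow(R, 2))) (Function('g')(R) = Add(-20, Mul(5, Add(Add(Pow(R, 2), Mul(R, R)), Add(-4, 7)))) = Add(-20, Mul(5, Add(Add(Pow(R, 2), Pow(R, 2)), 3))) = Add(-20, Mul(5, Add(Mul(2, Pow(R, 2)), 3))) = Add(-20, Mul(5, Add(3, Mul(2, Pow(R, 2))))) = Add(-20, Add(15, Mul(10, Pow(R, 2)))) = Add(-5, Mul(10, Pow(R, 2))))
Add(Mul(-46467, Pow(35432, -1)), Mul(Function('g')(n), Pow(28121, -1))) = Add(Mul(-46467, Pow(35432, -1)), Mul(Add(-5, Mul(10, Pow(105, 2))), Pow(28121, -1))) = Add(Mul(-46467, Rational(1, 35432)), Mul(Add(-5, Mul(10, 11025)), Rational(1, 28121))) = Add(Rational(-46467, 35432), Mul(Add(-5, 110250), Rational(1, 28121))) = Add(Rational(-46467, 35432), Mul(110245, Rational(1, 28121))) = Add(Rational(-46467, 35432), Rational(110245, 28121)) = Rational(2599502333, 996383272)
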